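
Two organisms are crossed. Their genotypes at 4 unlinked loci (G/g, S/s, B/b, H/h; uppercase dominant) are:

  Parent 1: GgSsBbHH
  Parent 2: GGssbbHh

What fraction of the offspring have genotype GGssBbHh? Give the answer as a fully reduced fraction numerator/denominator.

P(GGssBbHh) = 1/16

GgSsBbHH gametes: GSBH×2, GSbH×2, GsBH×2, GsbH×2, gSBH×2, gSbH×2, gsBH×2, gsbH×2
GGssbbHh gametes: GsbH×8, Gsbh×8
GgSsBbHH×GGssbbHh grid (16·16=256): GGSsBbHH=16 GGSsBbHh=16 GGSsbbHH=16 GGSsbbHh=16 GGssBbHH=16 GGssBbHh=16 GGssbbHH=16 GGssbbHh=16 GgSsBbHH=16 GgSsBbHh=16 GgSsbbHH=16 GgSsbbHh=16 GgssBbHH=16 GgssBbHh=16 GgssbbHH=16 GgssbbHh=16
GGssBbHh hits 16/256; gcd=16; 16÷16/256÷16 = 1/16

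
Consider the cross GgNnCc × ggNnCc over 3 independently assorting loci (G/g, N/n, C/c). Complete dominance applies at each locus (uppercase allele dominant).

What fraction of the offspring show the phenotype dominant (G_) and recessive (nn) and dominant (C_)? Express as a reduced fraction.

P(G_ nn C_) = 3/32

GgNnCc gametes: GNC×1, GNc×1, GnC×1, Gnc×1, gNC×1, gNc×1, gnC×1, gnc×1
ggNnCc gametes: gNC×2, gNc×2, gnC×2, gnc×2
GgNnCc×ggNnCc grid (8·8=64): GgNNCC=2 GgNNCc=4 GgNNcc=2 GgNnCC=4 GgNnCc=8 GgNncc=4 GgnnCC=2 GgnnCc=4 Ggnncc=2 ggNNCC=2 ggNNCc=4 ggNNcc=2 ggNnCC=4 ggNnCc=8 ggNncc=4 ggnnCC=2 ggnnCc=4 ggnncc=2
G_ nn C_ hits 6/64; gcd=2; 6÷2/64÷2 = 3/32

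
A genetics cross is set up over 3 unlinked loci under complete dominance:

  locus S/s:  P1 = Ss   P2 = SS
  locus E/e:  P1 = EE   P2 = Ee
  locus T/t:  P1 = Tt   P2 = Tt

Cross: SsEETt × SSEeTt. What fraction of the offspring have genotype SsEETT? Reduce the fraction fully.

P(SsEETT) = 1/16

SsEETt gametes: SET×2, SEt×2, sET×2, sEt×2
SSEeTt gametes: SET×2, SEt×2, SeT×2, Set×2
SsEETt×SSEeTt grid (8·8=64): SSEETT=4 SSEETt=8 SSEEtt=4 SSEeTT=4 SSEeTt=8 SSEett=4 SsEETT=4 SsEETt=8 SsEEtt=4 SsEeTT=4 SsEeTt=8 SsEett=4
SsEETT hits 4/64; gcd=4; 4÷4/64÷4 = 1/16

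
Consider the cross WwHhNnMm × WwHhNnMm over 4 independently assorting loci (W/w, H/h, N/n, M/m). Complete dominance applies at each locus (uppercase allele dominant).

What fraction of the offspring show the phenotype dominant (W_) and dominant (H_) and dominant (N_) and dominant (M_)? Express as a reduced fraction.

WwHhNnMm gametes: WHNM×1, WHNm×1, WHnM×1, WHnm×1, WhNM×1, WhNm×1, WhnM×1, Whnm×1, wHNM×1, wHNm×1, wHnM×1, wHnm×1, whNM×1, whNm×1, whnM×1, whnm×1
WwHhNnMm gametes: WHNM×1, WHNm×1, WHnM×1, WHnm×1, WhNM×1, WhNm×1, WhnM×1, Whnm×1, wHNM×1, wHNm×1, wHnM×1, wHnm×1, whNM×1, whNm×1, whnM×1, whnm×1
WwHhNnMm×WwHhNnMm grid (16·16=256): WWHHNNMM=1 WWHHNNMm=2 WWHHNNmm=1 WWHHNnMM=2 WWHHNnMm=4 WWHHNnmm=2 WWHHnnMM=1 WWHHnnMm=2 WWHHnnmm=1 WWHhNNMM=2 WWHhNNMm=4 WWHhNNmm=2 WWHhNnMM=4 WWHhNnMm=8 WWHhNnmm=4 WWHhnnMM=2 WWHhnnMm=4 WWHhnnmm=2 WWhhNNMM=1 WWhhNNMm=2 WWhhNNmm=1 WWhhNnMM=2 WWhhNnMm=4 WWhhNnmm=2 WWhhnnMM=1 WWhhnnMm=2 WWhhnnmm=1 WwHHNNMM=2 WwHHNNMm=4 WwHHNNmm=2 WwHHNnMM=4 WwHHNnMm=8 WwHHNnmm=4 WwHHnnMM=2 WwHHnnMm=4 WwHHnnmm=2 WwHhNNMM=4 WwHhNNMm=8 WwHhNNmm=4 WwHhNnMM=8 WwHhNnMm=16 WwHhNnmm=8 WwHhnnMM=4 WwHhnnMm=8 WwHhnnmm=4 WwhhNNMM=2 WwhhNNMm=4 WwhhNNmm=2 WwhhNnMM=4 WwhhNnMm=8 WwhhNnmm=4 WwhhnnMM=2 WwhhnnMm=4 Wwhhnnmm=2 wwHHNNMM=1 wwHHNNMm=2 wwHHNNmm=1 wwHHNnMM=2 wwHHNnMm=4 wwHHNnmm=2 wwHHnnMM=1 wwHHnnMm=2 wwHHnnmm=1 wwHhNNMM=2 wwHhNNMm=4 wwHhNNmm=2 wwHhNnMM=4 wwHhNnMm=8 wwHhNnmm=4 wwHhnnMM=2 wwHhnnMm=4 wwHhnnmm=2 wwhhNNMM=1 wwhhNNMm=2 wwhhNNmm=1 wwhhNnMM=2 wwhhNnMm=4 wwhhNnmm=2 wwhhnnMM=1 wwhhnnMm=2 wwhhnnmm=1
W_ H_ N_ M_ hits 81/256; gcd=1; 81÷1/256÷1 = 81/256

P(W_ H_ N_ M_) = 81/256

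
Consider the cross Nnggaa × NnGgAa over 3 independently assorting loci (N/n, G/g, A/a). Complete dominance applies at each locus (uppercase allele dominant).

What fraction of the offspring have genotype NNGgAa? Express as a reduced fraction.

P(NNGgAa) = 1/16

Nnggaa gametes: Nga×4, nga×4
NnGgAa gametes: NGA×1, NGa×1, NgA×1, Nga×1, nGA×1, nGa×1, ngA×1, nga×1
Nnggaa×NnGgAa grid (8·8=64): NNGgAa=4 NNGgaa=4 NNggAa=4 NNggaa=4 NnGgAa=8 NnGgaa=8 NnggAa=8 Nnggaa=8 nnGgAa=4 nnGgaa=4 nnggAa=4 nnggaa=4
NNGgAa hits 4/64; gcd=4; 4÷4/64÷4 = 1/16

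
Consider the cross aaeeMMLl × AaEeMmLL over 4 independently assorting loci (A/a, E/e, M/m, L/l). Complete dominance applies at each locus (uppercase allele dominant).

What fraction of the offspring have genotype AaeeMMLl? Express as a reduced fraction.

aaeeMMLl gametes: aeML×8, aeMl×8
AaEeMmLL gametes: AEML×2, AEmL×2, AeML×2, AemL×2, aEML×2, aEmL×2, aeML×2, aemL×2
aaeeMMLl×AaEeMmLL grid (16·16=256): AaEeMMLL=16 AaEeMMLl=16 AaEeMmLL=16 AaEeMmLl=16 AaeeMMLL=16 AaeeMMLl=16 AaeeMmLL=16 AaeeMmLl=16 aaEeMMLL=16 aaEeMMLl=16 aaEeMmLL=16 aaEeMmLl=16 aaeeMMLL=16 aaeeMMLl=16 aaeeMmLL=16 aaeeMmLl=16
AaeeMMLl hits 16/256; gcd=16; 16÷16/256÷16 = 1/16

P(AaeeMMLl) = 1/16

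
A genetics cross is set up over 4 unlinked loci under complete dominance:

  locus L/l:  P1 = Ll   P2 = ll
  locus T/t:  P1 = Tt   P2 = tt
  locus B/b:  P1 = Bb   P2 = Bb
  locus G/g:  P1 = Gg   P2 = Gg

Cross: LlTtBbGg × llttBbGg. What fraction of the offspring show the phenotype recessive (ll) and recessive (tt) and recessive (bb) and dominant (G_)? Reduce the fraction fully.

P(ll tt bb G_) = 3/64

LlTtBbGg gametes: LTBG×1, LTBg×1, LTbG×1, LTbg×1, LtBG×1, LtBg×1, LtbG×1, Ltbg×1, lTBG×1, lTBg×1, lTbG×1, lTbg×1, ltBG×1, ltBg×1, ltbG×1, ltbg×1
llttBbGg gametes: ltBG×4, ltBg×4, ltbG×4, ltbg×4
LlTtBbGg×llttBbGg grid (16·16=256): LlTtBBGG=4 LlTtBBGg=8 LlTtBBgg=4 LlTtBbGG=8 LlTtBbGg=16 LlTtBbgg=8 LlTtbbGG=4 LlTtbbGg=8 LlTtbbgg=4 LlttBBGG=4 LlttBBGg=8 LlttBBgg=4 LlttBbGG=8 LlttBbGg=16 LlttBbgg=8 LlttbbGG=4 LlttbbGg=8 Llttbbgg=4 llTtBBGG=4 llTtBBGg=8 llTtBBgg=4 llTtBbGG=8 llTtBbGg=16 llTtBbgg=8 llTtbbGG=4 llTtbbGg=8 llTtbbgg=4 llttBBGG=4 llttBBGg=8 llttBBgg=4 llttBbGG=8 llttBbGg=16 llttBbgg=8 llttbbGG=4 llttbbGg=8 llttbbgg=4
ll tt bb G_ hits 12/256; gcd=4; 12÷4/256÷4 = 3/64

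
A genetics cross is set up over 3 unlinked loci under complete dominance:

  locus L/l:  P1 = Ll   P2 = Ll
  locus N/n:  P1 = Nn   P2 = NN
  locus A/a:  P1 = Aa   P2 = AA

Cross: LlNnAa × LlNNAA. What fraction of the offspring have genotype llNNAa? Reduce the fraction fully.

P(llNNAa) = 1/16

LlNnAa gametes: LNA×1, LNa×1, LnA×1, Lna×1, lNA×1, lNa×1, lnA×1, lna×1
LlNNAA gametes: LNA×4, lNA×4
LlNnAa×LlNNAA grid (8·8=64): LLNNAA=4 LLNNAa=4 LLNnAA=4 LLNnAa=4 LlNNAA=8 LlNNAa=8 LlNnAA=8 LlNnAa=8 llNNAA=4 llNNAa=4 llNnAA=4 llNnAa=4
llNNAa hits 4/64; gcd=4; 4÷4/64÷4 = 1/16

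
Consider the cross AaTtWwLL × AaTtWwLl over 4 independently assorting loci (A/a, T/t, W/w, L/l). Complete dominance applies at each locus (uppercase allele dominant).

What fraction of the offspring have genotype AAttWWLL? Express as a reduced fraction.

AaTtWwLL gametes: ATWL×2, ATwL×2, AtWL×2, AtwL×2, aTWL×2, aTwL×2, atWL×2, atwL×2
AaTtWwLl gametes: ATWL×1, ATWl×1, ATwL×1, ATwl×1, AtWL×1, AtWl×1, AtwL×1, Atwl×1, aTWL×1, aTWl×1, aTwL×1, aTwl×1, atWL×1, atWl×1, atwL×1, atwl×1
AaTtWwLL×AaTtWwLl grid (16·16=256): AATTWWLL=2 AATTWWLl=2 AATTWwLL=4 AATTWwLl=4 AATTwwLL=2 AATTwwLl=2 AATtWWLL=4 AATtWWLl=4 AATtWwLL=8 AATtWwLl=8 AATtwwLL=4 AATtwwLl=4 AAttWWLL=2 AAttWWLl=2 AAttWwLL=4 AAttWwLl=4 AAttwwLL=2 AAttwwLl=2 AaTTWWLL=4 AaTTWWLl=4 AaTTWwLL=8 AaTTWwLl=8 AaTTwwLL=4 AaTTwwLl=4 AaTtWWLL=8 AaTtWWLl=8 AaTtWwLL=16 AaTtWwLl=16 AaTtwwLL=8 AaTtwwLl=8 AattWWLL=4 AattWWLl=4 AattWwLL=8 AattWwLl=8 AattwwLL=4 AattwwLl=4 aaTTWWLL=2 aaTTWWLl=2 aaTTWwLL=4 aaTTWwLl=4 aaTTwwLL=2 aaTTwwLl=2 aaTtWWLL=4 aaTtWWLl=4 aaTtWwLL=8 aaTtWwLl=8 aaTtwwLL=4 aaTtwwLl=4 aattWWLL=2 aattWWLl=2 aattWwLL=4 aattWwLl=4 aattwwLL=2 aattwwLl=2
AAttWWLL hits 2/256; gcd=2; 2÷2/256÷2 = 1/128

P(AAttWWLL) = 1/128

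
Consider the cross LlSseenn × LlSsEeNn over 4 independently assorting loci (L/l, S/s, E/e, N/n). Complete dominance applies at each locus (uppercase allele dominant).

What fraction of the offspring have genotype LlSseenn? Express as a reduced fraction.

LlSseenn gametes: LSen×4, Lsen×4, lSen×4, lsen×4
LlSsEeNn gametes: LSEN×1, LSEn×1, LSeN×1, LSen×1, LsEN×1, LsEn×1, LseN×1, Lsen×1, lSEN×1, lSEn×1, lSeN×1, lSen×1, lsEN×1, lsEn×1, lseN×1, lsen×1
LlSseenn×LlSsEeNn grid (16·16=256): LLSSEeNn=4 LLSSEenn=4 LLSSeeNn=4 LLSSeenn=4 LLSsEeNn=8 LLSsEenn=8 LLSseeNn=8 LLSseenn=8 LLssEeNn=4 LLssEenn=4 LLsseeNn=4 LLsseenn=4 LlSSEeNn=8 LlSSEenn=8 LlSSeeNn=8 LlSSeenn=8 LlSsEeNn=16 LlSsEenn=16 LlSseeNn=16 LlSseenn=16 LlssEeNn=8 LlssEenn=8 LlsseeNn=8 Llsseenn=8 llSSEeNn=4 llSSEenn=4 llSSeeNn=4 llSSeenn=4 llSsEeNn=8 llSsEenn=8 llSseeNn=8 llSseenn=8 llssEeNn=4 llssEenn=4 llsseeNn=4 llsseenn=4
LlSseenn hits 16/256; gcd=16; 16÷16/256÷16 = 1/16

P(LlSseenn) = 1/16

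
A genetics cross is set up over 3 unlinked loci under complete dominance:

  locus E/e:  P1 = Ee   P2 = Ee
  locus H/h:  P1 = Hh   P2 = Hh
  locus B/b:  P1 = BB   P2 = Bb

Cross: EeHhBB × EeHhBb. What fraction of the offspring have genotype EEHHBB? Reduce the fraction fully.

EeHhBB gametes: EHB×2, EhB×2, eHB×2, ehB×2
EeHhBb gametes: EHB×1, EHb×1, EhB×1, Ehb×1, eHB×1, eHb×1, ehB×1, ehb×1
EeHhBB×EeHhBb grid (8·8=64): EEHHBB=2 EEHHBb=2 EEHhBB=4 EEHhBb=4 EEhhBB=2 EEhhBb=2 EeHHBB=4 EeHHBb=4 EeHhBB=8 EeHhBb=8 EehhBB=4 EehhBb=4 eeHHBB=2 eeHHBb=2 eeHhBB=4 eeHhBb=4 eehhBB=2 eehhBb=2
EEHHBB hits 2/64; gcd=2; 2÷2/64÷2 = 1/32

P(EEHHBB) = 1/32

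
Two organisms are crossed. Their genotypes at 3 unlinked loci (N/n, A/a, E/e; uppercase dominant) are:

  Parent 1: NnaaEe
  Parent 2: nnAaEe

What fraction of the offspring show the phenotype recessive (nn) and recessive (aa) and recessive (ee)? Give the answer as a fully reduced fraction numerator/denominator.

P(nn aa ee) = 1/16

NnaaEe gametes: NaE×2, Nae×2, naE×2, nae×2
nnAaEe gametes: nAE×2, nAe×2, naE×2, nae×2
NnaaEe×nnAaEe grid (8·8=64): NnAaEE=4 NnAaEe=8 NnAaee=4 NnaaEE=4 NnaaEe=8 Nnaaee=4 nnAaEE=4 nnAaEe=8 nnAaee=4 nnaaEE=4 nnaaEe=8 nnaaee=4
nn aa ee hits 4/64; gcd=4; 4÷4/64÷4 = 1/16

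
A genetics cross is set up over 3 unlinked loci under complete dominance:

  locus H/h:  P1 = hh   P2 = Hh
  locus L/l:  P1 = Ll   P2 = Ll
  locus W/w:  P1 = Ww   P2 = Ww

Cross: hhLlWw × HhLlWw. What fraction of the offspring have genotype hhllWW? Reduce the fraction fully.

hhLlWw gametes: hLW×2, hLw×2, hlW×2, hlw×2
HhLlWw gametes: HLW×1, HLw×1, HlW×1, Hlw×1, hLW×1, hLw×1, hlW×1, hlw×1
hhLlWw×HhLlWw grid (8·8=64): HhLLWW=2 HhLLWw=4 HhLLww=2 HhLlWW=4 HhLlWw=8 HhLlww=4 HhllWW=2 HhllWw=4 Hhllww=2 hhLLWW=2 hhLLWw=4 hhLLww=2 hhLlWW=4 hhLlWw=8 hhLlww=4 hhllWW=2 hhllWw=4 hhllww=2
hhllWW hits 2/64; gcd=2; 2÷2/64÷2 = 1/32

P(hhllWW) = 1/32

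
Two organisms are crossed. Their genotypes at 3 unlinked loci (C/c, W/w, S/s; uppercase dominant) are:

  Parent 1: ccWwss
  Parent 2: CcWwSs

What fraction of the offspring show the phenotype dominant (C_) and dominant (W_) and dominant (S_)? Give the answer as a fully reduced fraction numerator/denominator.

P(C_ W_ S_) = 3/16

ccWwss gametes: cWs×4, cws×4
CcWwSs gametes: CWS×1, CWs×1, CwS×1, Cws×1, cWS×1, cWs×1, cwS×1, cws×1
ccWwss×CcWwSs grid (8·8=64): CcWWSs=4 CcWWss=4 CcWwSs=8 CcWwss=8 CcwwSs=4 Ccwwss=4 ccWWSs=4 ccWWss=4 ccWwSs=8 ccWwss=8 ccwwSs=4 ccwwss=4
C_ W_ S_ hits 12/64; gcd=4; 12÷4/64÷4 = 3/16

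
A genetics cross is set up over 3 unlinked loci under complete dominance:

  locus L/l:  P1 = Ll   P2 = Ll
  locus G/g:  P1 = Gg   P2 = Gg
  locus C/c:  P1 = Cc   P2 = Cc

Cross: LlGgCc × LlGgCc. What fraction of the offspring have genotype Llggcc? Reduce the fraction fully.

P(Llggcc) = 1/32

LlGgCc gametes: LGC×1, LGc×1, LgC×1, Lgc×1, lGC×1, lGc×1, lgC×1, lgc×1
LlGgCc gametes: LGC×1, LGc×1, LgC×1, Lgc×1, lGC×1, lGc×1, lgC×1, lgc×1
LlGgCc×LlGgCc grid (8·8=64): LLGGCC=1 LLGGCc=2 LLGGcc=1 LLGgCC=2 LLGgCc=4 LLGgcc=2 LLggCC=1 LLggCc=2 LLggcc=1 LlGGCC=2 LlGGCc=4 LlGGcc=2 LlGgCC=4 LlGgCc=8 LlGgcc=4 LlggCC=2 LlggCc=4 Llggcc=2 llGGCC=1 llGGCc=2 llGGcc=1 llGgCC=2 llGgCc=4 llGgcc=2 llggCC=1 llggCc=2 llggcc=1
Llggcc hits 2/64; gcd=2; 2÷2/64÷2 = 1/32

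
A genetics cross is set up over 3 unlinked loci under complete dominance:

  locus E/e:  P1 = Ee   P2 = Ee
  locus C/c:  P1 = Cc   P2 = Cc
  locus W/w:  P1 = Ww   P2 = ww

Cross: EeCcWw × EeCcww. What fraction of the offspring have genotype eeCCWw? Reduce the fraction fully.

P(eeCCWw) = 1/32

EeCcWw gametes: ECW×1, ECw×1, EcW×1, Ecw×1, eCW×1, eCw×1, ecW×1, ecw×1
EeCcww gametes: ECw×2, Ecw×2, eCw×2, ecw×2
EeCcWw×EeCcww grid (8·8=64): EECCWw=2 EECCww=2 EECcWw=4 EECcww=4 EEccWw=2 EEccww=2 EeCCWw=4 EeCCww=4 EeCcWw=8 EeCcww=8 EeccWw=4 Eeccww=4 eeCCWw=2 eeCCww=2 eeCcWw=4 eeCcww=4 eeccWw=2 eeccww=2
eeCCWw hits 2/64; gcd=2; 2÷2/64÷2 = 1/32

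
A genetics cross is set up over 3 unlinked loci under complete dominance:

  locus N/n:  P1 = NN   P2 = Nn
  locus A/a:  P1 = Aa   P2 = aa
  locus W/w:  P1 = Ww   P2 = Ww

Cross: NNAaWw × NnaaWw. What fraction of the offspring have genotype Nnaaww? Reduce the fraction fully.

P(Nnaaww) = 1/16

NNAaWw gametes: NAW×2, NAw×2, NaW×2, Naw×2
NnaaWw gametes: NaW×2, Naw×2, naW×2, naw×2
NNAaWw×NnaaWw grid (8·8=64): NNAaWW=4 NNAaWw=8 NNAaww=4 NNaaWW=4 NNaaWw=8 NNaaww=4 NnAaWW=4 NnAaWw=8 NnAaww=4 NnaaWW=4 NnaaWw=8 Nnaaww=4
Nnaaww hits 4/64; gcd=4; 4÷4/64÷4 = 1/16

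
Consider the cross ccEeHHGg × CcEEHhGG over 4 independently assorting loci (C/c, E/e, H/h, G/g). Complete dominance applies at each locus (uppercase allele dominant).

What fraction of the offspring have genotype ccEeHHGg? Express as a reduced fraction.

P(ccEeHHGg) = 1/16

ccEeHHGg gametes: cEHG×4, cEHg×4, ceHG×4, ceHg×4
CcEEHhGG gametes: CEHG×4, CEhG×4, cEHG×4, cEhG×4
ccEeHHGg×CcEEHhGG grid (16·16=256): CcEEHHGG=16 CcEEHHGg=16 CcEEHhGG=16 CcEEHhGg=16 CcEeHHGG=16 CcEeHHGg=16 CcEeHhGG=16 CcEeHhGg=16 ccEEHHGG=16 ccEEHHGg=16 ccEEHhGG=16 ccEEHhGg=16 ccEeHHGG=16 ccEeHHGg=16 ccEeHhGG=16 ccEeHhGg=16
ccEeHHGg hits 16/256; gcd=16; 16÷16/256÷16 = 1/16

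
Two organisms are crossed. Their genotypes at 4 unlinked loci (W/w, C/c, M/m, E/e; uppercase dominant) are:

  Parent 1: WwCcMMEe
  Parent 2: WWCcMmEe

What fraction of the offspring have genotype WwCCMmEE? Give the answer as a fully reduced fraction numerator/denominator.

WwCcMMEe gametes: WCME×2, WCMe×2, WcME×2, WcMe×2, wCME×2, wCMe×2, wcME×2, wcMe×2
WWCcMmEe gametes: WCME×2, WCMe×2, WCmE×2, WCme×2, WcME×2, WcMe×2, WcmE×2, Wcme×2
WwCcMMEe×WWCcMmEe grid (16·16=256): WWCCMMEE=4 WWCCMMEe=8 WWCCMMee=4 WWCCMmEE=4 WWCCMmEe=8 WWCCMmee=4 WWCcMMEE=8 WWCcMMEe=16 WWCcMMee=8 WWCcMmEE=8 WWCcMmEe=16 WWCcMmee=8 WWccMMEE=4 WWccMMEe=8 WWccMMee=4 WWccMmEE=4 WWccMmEe=8 WWccMmee=4 WwCCMMEE=4 WwCCMMEe=8 WwCCMMee=4 WwCCMmEE=4 WwCCMmEe=8 WwCCMmee=4 WwCcMMEE=8 WwCcMMEe=16 WwCcMMee=8 WwCcMmEE=8 WwCcMmEe=16 WwCcMmee=8 WwccMMEE=4 WwccMMEe=8 WwccMMee=4 WwccMmEE=4 WwccMmEe=8 WwccMmee=4
WwCCMmEE hits 4/256; gcd=4; 4÷4/256÷4 = 1/64

P(WwCCMmEE) = 1/64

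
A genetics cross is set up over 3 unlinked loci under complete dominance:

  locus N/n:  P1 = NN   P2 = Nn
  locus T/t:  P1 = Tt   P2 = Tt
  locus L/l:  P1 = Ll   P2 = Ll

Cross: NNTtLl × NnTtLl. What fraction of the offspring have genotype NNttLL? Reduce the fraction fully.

P(NNttLL) = 1/32

NNTtLl gametes: NTL×2, NTl×2, NtL×2, Ntl×2
NnTtLl gametes: NTL×1, NTl×1, NtL×1, Ntl×1, nTL×1, nTl×1, ntL×1, ntl×1
NNTtLl×NnTtLl grid (8·8=64): NNTTLL=2 NNTTLl=4 NNTTll=2 NNTtLL=4 NNTtLl=8 NNTtll=4 NNttLL=2 NNttLl=4 NNttll=2 NnTTLL=2 NnTTLl=4 NnTTll=2 NnTtLL=4 NnTtLl=8 NnTtll=4 NnttLL=2 NnttLl=4 Nnttll=2
NNttLL hits 2/64; gcd=2; 2÷2/64÷2 = 1/32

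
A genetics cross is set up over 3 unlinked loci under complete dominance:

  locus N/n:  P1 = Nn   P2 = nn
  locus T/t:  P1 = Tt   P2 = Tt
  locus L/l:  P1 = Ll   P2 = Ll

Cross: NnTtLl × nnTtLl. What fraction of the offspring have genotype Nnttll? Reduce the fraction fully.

P(Nnttll) = 1/32

NnTtLl gametes: NTL×1, NTl×1, NtL×1, Ntl×1, nTL×1, nTl×1, ntL×1, ntl×1
nnTtLl gametes: nTL×2, nTl×2, ntL×2, ntl×2
NnTtLl×nnTtLl grid (8·8=64): NnTTLL=2 NnTTLl=4 NnTTll=2 NnTtLL=4 NnTtLl=8 NnTtll=4 NnttLL=2 NnttLl=4 Nnttll=2 nnTTLL=2 nnTTLl=4 nnTTll=2 nnTtLL=4 nnTtLl=8 nnTtll=4 nnttLL=2 nnttLl=4 nnttll=2
Nnttll hits 2/64; gcd=2; 2÷2/64÷2 = 1/32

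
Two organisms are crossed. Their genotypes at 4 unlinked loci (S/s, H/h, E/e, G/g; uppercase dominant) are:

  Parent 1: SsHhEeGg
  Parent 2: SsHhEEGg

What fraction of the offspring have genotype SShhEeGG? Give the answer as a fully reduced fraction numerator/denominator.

P(SShhEeGG) = 1/128

SsHhEeGg gametes: SHEG×1, SHEg×1, SHeG×1, SHeg×1, ShEG×1, ShEg×1, SheG×1, Sheg×1, sHEG×1, sHEg×1, sHeG×1, sHeg×1, shEG×1, shEg×1, sheG×1, sheg×1
SsHhEEGg gametes: SHEG×2, SHEg×2, ShEG×2, ShEg×2, sHEG×2, sHEg×2, shEG×2, shEg×2
SsHhEeGg×SsHhEEGg grid (16·16=256): SSHHEEGG=2 SSHHEEGg=4 SSHHEEgg=2 SSHHEeGG=2 SSHHEeGg=4 SSHHEegg=2 SSHhEEGG=4 SSHhEEGg=8 SSHhEEgg=4 SSHhEeGG=4 SSHhEeGg=8 SSHhEegg=4 SShhEEGG=2 SShhEEGg=4 SShhEEgg=2 SShhEeGG=2 SShhEeGg=4 SShhEegg=2 SsHHEEGG=4 SsHHEEGg=8 SsHHEEgg=4 SsHHEeGG=4 SsHHEeGg=8 SsHHEegg=4 SsHhEEGG=8 SsHhEEGg=16 SsHhEEgg=8 SsHhEeGG=8 SsHhEeGg=16 SsHhEegg=8 SshhEEGG=4 SshhEEGg=8 SshhEEgg=4 SshhEeGG=4 SshhEeGg=8 SshhEegg=4 ssHHEEGG=2 ssHHEEGg=4 ssHHEEgg=2 ssHHEeGG=2 ssHHEeGg=4 ssHHEegg=2 ssHhEEGG=4 ssHhEEGg=8 ssHhEEgg=4 ssHhEeGG=4 ssHhEeGg=8 ssHhEegg=4 sshhEEGG=2 sshhEEGg=4 sshhEEgg=2 sshhEeGG=2 sshhEeGg=4 sshhEegg=2
SShhEeGG hits 2/256; gcd=2; 2÷2/256÷2 = 1/128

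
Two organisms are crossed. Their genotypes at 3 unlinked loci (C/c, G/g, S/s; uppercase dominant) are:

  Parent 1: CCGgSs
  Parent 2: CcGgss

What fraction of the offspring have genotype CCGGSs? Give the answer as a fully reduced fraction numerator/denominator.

P(CCGGSs) = 1/16

CCGgSs gametes: CGS×2, CGs×2, CgS×2, Cgs×2
CcGgss gametes: CGs×2, Cgs×2, cGs×2, cgs×2
CCGgSs×CcGgss grid (8·8=64): CCGGSs=4 CCGGss=4 CCGgSs=8 CCGgss=8 CCggSs=4 CCggss=4 CcGGSs=4 CcGGss=4 CcGgSs=8 CcGgss=8 CcggSs=4 Ccggss=4
CCGGSs hits 4/64; gcd=4; 4÷4/64÷4 = 1/16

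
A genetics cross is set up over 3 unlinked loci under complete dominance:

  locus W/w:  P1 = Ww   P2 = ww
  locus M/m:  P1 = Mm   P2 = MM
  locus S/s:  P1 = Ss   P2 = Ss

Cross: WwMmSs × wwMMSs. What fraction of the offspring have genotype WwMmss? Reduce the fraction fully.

WwMmSs gametes: WMS×1, WMs×1, WmS×1, Wms×1, wMS×1, wMs×1, wmS×1, wms×1
wwMMSs gametes: wMS×4, wMs×4
WwMmSs×wwMMSs grid (8·8=64): WwMMSS=4 WwMMSs=8 WwMMss=4 WwMmSS=4 WwMmSs=8 WwMmss=4 wwMMSS=4 wwMMSs=8 wwMMss=4 wwMmSS=4 wwMmSs=8 wwMmss=4
WwMmss hits 4/64; gcd=4; 4÷4/64÷4 = 1/16

P(WwMmss) = 1/16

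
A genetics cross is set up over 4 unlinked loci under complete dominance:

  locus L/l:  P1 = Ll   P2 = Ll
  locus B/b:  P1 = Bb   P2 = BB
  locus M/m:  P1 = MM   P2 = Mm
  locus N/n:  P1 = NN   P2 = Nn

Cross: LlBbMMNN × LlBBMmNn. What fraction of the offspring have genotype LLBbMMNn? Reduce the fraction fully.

P(LLBbMMNn) = 1/32

LlBbMMNN gametes: LBMN×4, LbMN×4, lBMN×4, lbMN×4
LlBBMmNn gametes: LBMN×2, LBMn×2, LBmN×2, LBmn×2, lBMN×2, lBMn×2, lBmN×2, lBmn×2
LlBbMMNN×LlBBMmNn grid (16·16=256): LLBBMMNN=8 LLBBMMNn=8 LLBBMmNN=8 LLBBMmNn=8 LLBbMMNN=8 LLBbMMNn=8 LLBbMmNN=8 LLBbMmNn=8 LlBBMMNN=16 LlBBMMNn=16 LlBBMmNN=16 LlBBMmNn=16 LlBbMMNN=16 LlBbMMNn=16 LlBbMmNN=16 LlBbMmNn=16 llBBMMNN=8 llBBMMNn=8 llBBMmNN=8 llBBMmNn=8 llBbMMNN=8 llBbMMNn=8 llBbMmNN=8 llBbMmNn=8
LLBbMMNn hits 8/256; gcd=8; 8÷8/256÷8 = 1/32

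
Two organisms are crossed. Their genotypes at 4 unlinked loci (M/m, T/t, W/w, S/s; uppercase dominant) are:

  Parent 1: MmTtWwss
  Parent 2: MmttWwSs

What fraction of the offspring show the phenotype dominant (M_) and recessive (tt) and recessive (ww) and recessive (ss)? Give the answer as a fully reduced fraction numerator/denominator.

P(M_ tt ww ss) = 3/64

MmTtWwss gametes: MTWs×2, MTws×2, MtWs×2, Mtws×2, mTWs×2, mTws×2, mtWs×2, mtws×2
MmttWwSs gametes: MtWS×2, MtWs×2, MtwS×2, Mtws×2, mtWS×2, mtWs×2, mtwS×2, mtws×2
MmTtWwss×MmttWwSs grid (16·16=256): MMTtWWSs=4 MMTtWWss=4 MMTtWwSs=8 MMTtWwss=8 MMTtwwSs=4 MMTtwwss=4 MMttWWSs=4 MMttWWss=4 MMttWwSs=8 MMttWwss=8 MMttwwSs=4 MMttwwss=4 MmTtWWSs=8 MmTtWWss=8 MmTtWwSs=16 MmTtWwss=16 MmTtwwSs=8 MmTtwwss=8 MmttWWSs=8 MmttWWss=8 MmttWwSs=16 MmttWwss=16 MmttwwSs=8 Mmttwwss=8 mmTtWWSs=4 mmTtWWss=4 mmTtWwSs=8 mmTtWwss=8 mmTtwwSs=4 mmTtwwss=4 mmttWWSs=4 mmttWWss=4 mmttWwSs=8 mmttWwss=8 mmttwwSs=4 mmttwwss=4
M_ tt ww ss hits 12/256; gcd=4; 12÷4/256÷4 = 3/64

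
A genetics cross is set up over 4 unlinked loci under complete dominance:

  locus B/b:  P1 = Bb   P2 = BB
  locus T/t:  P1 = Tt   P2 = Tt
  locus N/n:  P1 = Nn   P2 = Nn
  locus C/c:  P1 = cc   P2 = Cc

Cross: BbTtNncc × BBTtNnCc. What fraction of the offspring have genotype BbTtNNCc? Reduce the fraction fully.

P(BbTtNNCc) = 1/32

BbTtNncc gametes: BTNc×2, BTnc×2, BtNc×2, Btnc×2, bTNc×2, bTnc×2, btNc×2, btnc×2
BBTtNnCc gametes: BTNC×2, BTNc×2, BTnC×2, BTnc×2, BtNC×2, BtNc×2, BtnC×2, Btnc×2
BbTtNncc×BBTtNnCc grid (16·16=256): BBTTNNCc=4 BBTTNNcc=4 BBTTNnCc=8 BBTTNncc=8 BBTTnnCc=4 BBTTnncc=4 BBTtNNCc=8 BBTtNNcc=8 BBTtNnCc=16 BBTtNncc=16 BBTtnnCc=8 BBTtnncc=8 BBttNNCc=4 BBttNNcc=4 BBttNnCc=8 BBttNncc=8 BBttnnCc=4 BBttnncc=4 BbTTNNCc=4 BbTTNNcc=4 BbTTNnCc=8 BbTTNncc=8 BbTTnnCc=4 BbTTnncc=4 BbTtNNCc=8 BbTtNNcc=8 BbTtNnCc=16 BbTtNncc=16 BbTtnnCc=8 BbTtnncc=8 BbttNNCc=4 BbttNNcc=4 BbttNnCc=8 BbttNncc=8 BbttnnCc=4 Bbttnncc=4
BbTtNNCc hits 8/256; gcd=8; 8÷8/256÷8 = 1/32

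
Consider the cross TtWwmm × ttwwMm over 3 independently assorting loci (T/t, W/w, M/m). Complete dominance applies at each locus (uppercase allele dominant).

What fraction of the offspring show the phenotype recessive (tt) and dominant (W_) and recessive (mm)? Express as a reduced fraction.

P(tt W_ mm) = 1/8

TtWwmm gametes: TWm×2, Twm×2, tWm×2, twm×2
ttwwMm gametes: twM×4, twm×4
TtWwmm×ttwwMm grid (8·8=64): TtWwMm=8 TtWwmm=8 TtwwMm=8 Ttwwmm=8 ttWwMm=8 ttWwmm=8 ttwwMm=8 ttwwmm=8
tt W_ mm hits 8/64; gcd=8; 8÷8/64÷8 = 1/8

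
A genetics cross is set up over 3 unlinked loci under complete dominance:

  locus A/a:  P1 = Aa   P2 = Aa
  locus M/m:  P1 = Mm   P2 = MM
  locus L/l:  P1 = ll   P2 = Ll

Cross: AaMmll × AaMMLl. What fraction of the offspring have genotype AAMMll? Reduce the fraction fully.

AaMmll gametes: AMl×2, Aml×2, aMl×2, aml×2
AaMMLl gametes: AML×2, AMl×2, aML×2, aMl×2
AaMmll×AaMMLl grid (8·8=64): AAMMLl=4 AAMMll=4 AAMmLl=4 AAMmll=4 AaMMLl=8 AaMMll=8 AaMmLl=8 AaMmll=8 aaMMLl=4 aaMMll=4 aaMmLl=4 aaMmll=4
AAMMll hits 4/64; gcd=4; 4÷4/64÷4 = 1/16

P(AAMMll) = 1/16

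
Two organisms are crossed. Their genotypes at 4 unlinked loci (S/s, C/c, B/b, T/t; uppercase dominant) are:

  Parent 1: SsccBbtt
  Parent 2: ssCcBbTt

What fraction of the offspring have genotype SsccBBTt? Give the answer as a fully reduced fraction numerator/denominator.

SsccBbtt gametes: ScBt×4, Scbt×4, scBt×4, scbt×4
ssCcBbTt gametes: sCBT×2, sCBt×2, sCbT×2, sCbt×2, scBT×2, scBt×2, scbT×2, scbt×2
SsccBbtt×ssCcBbTt grid (16·16=256): SsCcBBTt=8 SsCcBBtt=8 SsCcBbTt=16 SsCcBbtt=16 SsCcbbTt=8 SsCcbbtt=8 SsccBBTt=8 SsccBBtt=8 SsccBbTt=16 SsccBbtt=16 SsccbbTt=8 Ssccbbtt=8 ssCcBBTt=8 ssCcBBtt=8 ssCcBbTt=16 ssCcBbtt=16 ssCcbbTt=8 ssCcbbtt=8 ssccBBTt=8 ssccBBtt=8 ssccBbTt=16 ssccBbtt=16 ssccbbTt=8 ssccbbtt=8
SsccBBTt hits 8/256; gcd=8; 8÷8/256÷8 = 1/32

P(SsccBBTt) = 1/32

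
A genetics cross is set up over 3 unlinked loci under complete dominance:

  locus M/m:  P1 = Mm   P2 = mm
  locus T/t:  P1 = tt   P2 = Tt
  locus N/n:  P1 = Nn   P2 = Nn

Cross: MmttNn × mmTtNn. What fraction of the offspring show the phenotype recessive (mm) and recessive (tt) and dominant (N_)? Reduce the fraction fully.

MmttNn gametes: MtN×2, Mtn×2, mtN×2, mtn×2
mmTtNn gametes: mTN×2, mTn×2, mtN×2, mtn×2
MmttNn×mmTtNn grid (8·8=64): MmTtNN=4 MmTtNn=8 MmTtnn=4 MmttNN=4 MmttNn=8 Mmttnn=4 mmTtNN=4 mmTtNn=8 mmTtnn=4 mmttNN=4 mmttNn=8 mmttnn=4
mm tt N_ hits 12/64; gcd=4; 12÷4/64÷4 = 3/16

P(mm tt N_) = 3/16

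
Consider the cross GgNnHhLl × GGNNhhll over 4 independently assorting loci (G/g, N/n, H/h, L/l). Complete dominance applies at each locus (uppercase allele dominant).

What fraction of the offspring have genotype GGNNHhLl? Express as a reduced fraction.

P(GGNNHhLl) = 1/16

GgNnHhLl gametes: GNHL×1, GNHl×1, GNhL×1, GNhl×1, GnHL×1, GnHl×1, GnhL×1, Gnhl×1, gNHL×1, gNHl×1, gNhL×1, gNhl×1, gnHL×1, gnHl×1, gnhL×1, gnhl×1
GGNNhhll gametes: GNhl×16
GgNnHhLl×GGNNhhll grid (16·16=256): GGNNHhLl=16 GGNNHhll=16 GGNNhhLl=16 GGNNhhll=16 GGNnHhLl=16 GGNnHhll=16 GGNnhhLl=16 GGNnhhll=16 GgNNHhLl=16 GgNNHhll=16 GgNNhhLl=16 GgNNhhll=16 GgNnHhLl=16 GgNnHhll=16 GgNnhhLl=16 GgNnhhll=16
GGNNHhLl hits 16/256; gcd=16; 16÷16/256÷16 = 1/16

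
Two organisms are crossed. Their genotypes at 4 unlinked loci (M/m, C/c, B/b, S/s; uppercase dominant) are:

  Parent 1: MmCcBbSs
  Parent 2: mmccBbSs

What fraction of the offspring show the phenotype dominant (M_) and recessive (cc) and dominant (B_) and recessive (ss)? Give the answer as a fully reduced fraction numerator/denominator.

P(M_ cc B_ ss) = 3/64

MmCcBbSs gametes: MCBS×1, MCBs×1, MCbS×1, MCbs×1, McBS×1, McBs×1, McbS×1, Mcbs×1, mCBS×1, mCBs×1, mCbS×1, mCbs×1, mcBS×1, mcBs×1, mcbS×1, mcbs×1
mmccBbSs gametes: mcBS×4, mcBs×4, mcbS×4, mcbs×4
MmCcBbSs×mmccBbSs grid (16·16=256): MmCcBBSS=4 MmCcBBSs=8 MmCcBBss=4 MmCcBbSS=8 MmCcBbSs=16 MmCcBbss=8 MmCcbbSS=4 MmCcbbSs=8 MmCcbbss=4 MmccBBSS=4 MmccBBSs=8 MmccBBss=4 MmccBbSS=8 MmccBbSs=16 MmccBbss=8 MmccbbSS=4 MmccbbSs=8 Mmccbbss=4 mmCcBBSS=4 mmCcBBSs=8 mmCcBBss=4 mmCcBbSS=8 mmCcBbSs=16 mmCcBbss=8 mmCcbbSS=4 mmCcbbSs=8 mmCcbbss=4 mmccBBSS=4 mmccBBSs=8 mmccBBss=4 mmccBbSS=8 mmccBbSs=16 mmccBbss=8 mmccbbSS=4 mmccbbSs=8 mmccbbss=4
M_ cc B_ ss hits 12/256; gcd=4; 12÷4/256÷4 = 3/64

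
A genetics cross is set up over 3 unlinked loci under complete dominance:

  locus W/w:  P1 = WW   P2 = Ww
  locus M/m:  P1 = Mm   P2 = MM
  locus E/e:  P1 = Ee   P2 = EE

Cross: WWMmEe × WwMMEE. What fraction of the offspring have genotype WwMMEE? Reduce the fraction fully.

WWMmEe gametes: WME×2, WMe×2, WmE×2, Wme×2
WwMMEE gametes: WME×4, wME×4
WWMmEe×WwMMEE grid (8·8=64): WWMMEE=8 WWMMEe=8 WWMmEE=8 WWMmEe=8 WwMMEE=8 WwMMEe=8 WwMmEE=8 WwMmEe=8
WwMMEE hits 8/64; gcd=8; 8÷8/64÷8 = 1/8

P(WwMMEE) = 1/8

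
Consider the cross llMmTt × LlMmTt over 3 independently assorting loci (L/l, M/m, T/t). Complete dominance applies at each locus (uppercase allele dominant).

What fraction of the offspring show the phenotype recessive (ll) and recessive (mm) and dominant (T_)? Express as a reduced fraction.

P(ll mm T_) = 3/32

llMmTt gametes: lMT×2, lMt×2, lmT×2, lmt×2
LlMmTt gametes: LMT×1, LMt×1, LmT×1, Lmt×1, lMT×1, lMt×1, lmT×1, lmt×1
llMmTt×LlMmTt grid (8·8=64): LlMMTT=2 LlMMTt=4 LlMMtt=2 LlMmTT=4 LlMmTt=8 LlMmtt=4 LlmmTT=2 LlmmTt=4 Llmmtt=2 llMMTT=2 llMMTt=4 llMMtt=2 llMmTT=4 llMmTt=8 llMmtt=4 llmmTT=2 llmmTt=4 llmmtt=2
ll mm T_ hits 6/64; gcd=2; 6÷2/64÷2 = 3/32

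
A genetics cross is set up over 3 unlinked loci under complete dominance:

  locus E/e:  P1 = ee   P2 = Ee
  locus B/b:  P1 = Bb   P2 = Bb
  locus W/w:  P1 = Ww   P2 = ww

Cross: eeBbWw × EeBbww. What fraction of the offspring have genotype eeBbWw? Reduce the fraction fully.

eeBbWw gametes: eBW×2, eBw×2, ebW×2, ebw×2
EeBbww gametes: EBw×2, Ebw×2, eBw×2, ebw×2
eeBbWw×EeBbww grid (8·8=64): EeBBWw=4 EeBBww=4 EeBbWw=8 EeBbww=8 EebbWw=4 Eebbww=4 eeBBWw=4 eeBBww=4 eeBbWw=8 eeBbww=8 eebbWw=4 eebbww=4
eeBbWw hits 8/64; gcd=8; 8÷8/64÷8 = 1/8

P(eeBbWw) = 1/8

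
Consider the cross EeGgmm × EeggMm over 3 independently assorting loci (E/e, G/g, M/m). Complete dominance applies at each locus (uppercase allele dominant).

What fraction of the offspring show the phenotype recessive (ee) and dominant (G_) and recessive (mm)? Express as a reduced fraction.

P(ee G_ mm) = 1/16

EeGgmm gametes: EGm×2, Egm×2, eGm×2, egm×2
EeggMm gametes: EgM×2, Egm×2, egM×2, egm×2
EeGgmm×EeggMm grid (8·8=64): EEGgMm=4 EEGgmm=4 EEggMm=4 EEggmm=4 EeGgMm=8 EeGgmm=8 EeggMm=8 Eeggmm=8 eeGgMm=4 eeGgmm=4 eeggMm=4 eeggmm=4
ee G_ mm hits 4/64; gcd=4; 4÷4/64÷4 = 1/16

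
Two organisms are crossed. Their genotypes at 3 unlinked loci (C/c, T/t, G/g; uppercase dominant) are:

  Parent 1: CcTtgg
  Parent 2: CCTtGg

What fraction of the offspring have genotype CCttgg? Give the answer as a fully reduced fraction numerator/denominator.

CcTtgg gametes: CTg×2, Ctg×2, cTg×2, ctg×2
CCTtGg gametes: CTG×2, CTg×2, CtG×2, Ctg×2
CcTtgg×CCTtGg grid (8·8=64): CCTTGg=4 CCTTgg=4 CCTtGg=8 CCTtgg=8 CCttGg=4 CCttgg=4 CcTTGg=4 CcTTgg=4 CcTtGg=8 CcTtgg=8 CcttGg=4 Ccttgg=4
CCttgg hits 4/64; gcd=4; 4÷4/64÷4 = 1/16

P(CCttgg) = 1/16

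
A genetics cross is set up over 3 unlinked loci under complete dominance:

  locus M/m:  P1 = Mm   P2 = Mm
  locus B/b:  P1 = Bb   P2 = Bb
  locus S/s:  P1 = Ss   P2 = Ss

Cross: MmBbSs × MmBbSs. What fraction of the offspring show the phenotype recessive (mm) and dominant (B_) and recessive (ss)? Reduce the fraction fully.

P(mm B_ ss) = 3/64

MmBbSs gametes: MBS×1, MBs×1, MbS×1, Mbs×1, mBS×1, mBs×1, mbS×1, mbs×1
MmBbSs gametes: MBS×1, MBs×1, MbS×1, Mbs×1, mBS×1, mBs×1, mbS×1, mbs×1
MmBbSs×MmBbSs grid (8·8=64): MMBBSS=1 MMBBSs=2 MMBBss=1 MMBbSS=2 MMBbSs=4 MMBbss=2 MMbbSS=1 MMbbSs=2 MMbbss=1 MmBBSS=2 MmBBSs=4 MmBBss=2 MmBbSS=4 MmBbSs=8 MmBbss=4 MmbbSS=2 MmbbSs=4 Mmbbss=2 mmBBSS=1 mmBBSs=2 mmBBss=1 mmBbSS=2 mmBbSs=4 mmBbss=2 mmbbSS=1 mmbbSs=2 mmbbss=1
mm B_ ss hits 3/64; gcd=1; 3÷1/64÷1 = 3/64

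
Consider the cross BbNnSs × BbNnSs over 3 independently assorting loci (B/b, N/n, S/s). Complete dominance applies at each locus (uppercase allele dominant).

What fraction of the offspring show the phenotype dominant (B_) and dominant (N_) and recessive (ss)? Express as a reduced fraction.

BbNnSs gametes: BNS×1, BNs×1, BnS×1, Bns×1, bNS×1, bNs×1, bnS×1, bns×1
BbNnSs gametes: BNS×1, BNs×1, BnS×1, Bns×1, bNS×1, bNs×1, bnS×1, bns×1
BbNnSs×BbNnSs grid (8·8=64): BBNNSS=1 BBNNSs=2 BBNNss=1 BBNnSS=2 BBNnSs=4 BBNnss=2 BBnnSS=1 BBnnSs=2 BBnnss=1 BbNNSS=2 BbNNSs=4 BbNNss=2 BbNnSS=4 BbNnSs=8 BbNnss=4 BbnnSS=2 BbnnSs=4 Bbnnss=2 bbNNSS=1 bbNNSs=2 bbNNss=1 bbNnSS=2 bbNnSs=4 bbNnss=2 bbnnSS=1 bbnnSs=2 bbnnss=1
B_ N_ ss hits 9/64; gcd=1; 9÷1/64÷1 = 9/64

P(B_ N_ ss) = 9/64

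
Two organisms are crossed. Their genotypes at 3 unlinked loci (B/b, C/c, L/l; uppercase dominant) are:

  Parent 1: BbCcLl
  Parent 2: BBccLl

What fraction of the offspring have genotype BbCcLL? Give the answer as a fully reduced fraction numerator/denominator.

P(BbCcLL) = 1/16

BbCcLl gametes: BCL×1, BCl×1, BcL×1, Bcl×1, bCL×1, bCl×1, bcL×1, bcl×1
BBccLl gametes: BcL×4, Bcl×4
BbCcLl×BBccLl grid (8·8=64): BBCcLL=4 BBCcLl=8 BBCcll=4 BBccLL=4 BBccLl=8 BBccll=4 BbCcLL=4 BbCcLl=8 BbCcll=4 BbccLL=4 BbccLl=8 Bbccll=4
BbCcLL hits 4/64; gcd=4; 4÷4/64÷4 = 1/16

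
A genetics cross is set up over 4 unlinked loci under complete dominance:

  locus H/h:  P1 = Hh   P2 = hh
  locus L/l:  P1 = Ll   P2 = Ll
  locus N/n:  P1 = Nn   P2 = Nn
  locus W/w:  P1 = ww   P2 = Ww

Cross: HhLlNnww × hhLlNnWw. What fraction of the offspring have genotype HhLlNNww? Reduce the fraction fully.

HhLlNnww gametes: HLNw×2, HLnw×2, HlNw×2, Hlnw×2, hLNw×2, hLnw×2, hlNw×2, hlnw×2
hhLlNnWw gametes: hLNW×2, hLNw×2, hLnW×2, hLnw×2, hlNW×2, hlNw×2, hlnW×2, hlnw×2
HhLlNnww×hhLlNnWw grid (16·16=256): HhLLNNWw=4 HhLLNNww=4 HhLLNnWw=8 HhLLNnww=8 HhLLnnWw=4 HhLLnnww=4 HhLlNNWw=8 HhLlNNww=8 HhLlNnWw=16 HhLlNnww=16 HhLlnnWw=8 HhLlnnww=8 HhllNNWw=4 HhllNNww=4 HhllNnWw=8 HhllNnww=8 HhllnnWw=4 Hhllnnww=4 hhLLNNWw=4 hhLLNNww=4 hhLLNnWw=8 hhLLNnww=8 hhLLnnWw=4 hhLLnnww=4 hhLlNNWw=8 hhLlNNww=8 hhLlNnWw=16 hhLlNnww=16 hhLlnnWw=8 hhLlnnww=8 hhllNNWw=4 hhllNNww=4 hhllNnWw=8 hhllNnww=8 hhllnnWw=4 hhllnnww=4
HhLlNNww hits 8/256; gcd=8; 8÷8/256÷8 = 1/32

P(HhLlNNww) = 1/32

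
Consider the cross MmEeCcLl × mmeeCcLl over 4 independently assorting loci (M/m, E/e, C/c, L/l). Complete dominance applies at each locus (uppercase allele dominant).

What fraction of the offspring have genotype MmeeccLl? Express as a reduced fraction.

MmEeCcLl gametes: MECL×1, MECl×1, MEcL×1, MEcl×1, MeCL×1, MeCl×1, MecL×1, Mecl×1, mECL×1, mECl×1, mEcL×1, mEcl×1, meCL×1, meCl×1, mecL×1, mecl×1
mmeeCcLl gametes: meCL×4, meCl×4, mecL×4, mecl×4
MmEeCcLl×mmeeCcLl grid (16·16=256): MmEeCCLL=4 MmEeCCLl=8 MmEeCCll=4 MmEeCcLL=8 MmEeCcLl=16 MmEeCcll=8 MmEeccLL=4 MmEeccLl=8 MmEeccll=4 MmeeCCLL=4 MmeeCCLl=8 MmeeCCll=4 MmeeCcLL=8 MmeeCcLl=16 MmeeCcll=8 MmeeccLL=4 MmeeccLl=8 Mmeeccll=4 mmEeCCLL=4 mmEeCCLl=8 mmEeCCll=4 mmEeCcLL=8 mmEeCcLl=16 mmEeCcll=8 mmEeccLL=4 mmEeccLl=8 mmEeccll=4 mmeeCCLL=4 mmeeCCLl=8 mmeeCCll=4 mmeeCcLL=8 mmeeCcLl=16 mmeeCcll=8 mmeeccLL=4 mmeeccLl=8 mmeeccll=4
MmeeccLl hits 8/256; gcd=8; 8÷8/256÷8 = 1/32

P(MmeeccLl) = 1/32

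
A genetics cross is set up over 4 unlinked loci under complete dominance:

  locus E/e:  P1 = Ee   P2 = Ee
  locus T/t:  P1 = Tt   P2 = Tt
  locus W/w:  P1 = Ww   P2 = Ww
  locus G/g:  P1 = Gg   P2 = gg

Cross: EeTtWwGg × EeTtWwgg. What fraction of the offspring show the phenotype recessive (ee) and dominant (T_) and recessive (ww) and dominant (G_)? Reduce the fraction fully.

P(ee T_ ww G_) = 3/128

EeTtWwGg gametes: ETWG×1, ETWg×1, ETwG×1, ETwg×1, EtWG×1, EtWg×1, EtwG×1, Etwg×1, eTWG×1, eTWg×1, eTwG×1, eTwg×1, etWG×1, etWg×1, etwG×1, etwg×1
EeTtWwgg gametes: ETWg×2, ETwg×2, EtWg×2, Etwg×2, eTWg×2, eTwg×2, etWg×2, etwg×2
EeTtWwGg×EeTtWwgg grid (16·16=256): EETTWWGg=2 EETTWWgg=2 EETTWwGg=4 EETTWwgg=4 EETTwwGg=2 EETTwwgg=2 EETtWWGg=4 EETtWWgg=4 EETtWwGg=8 EETtWwgg=8 EETtwwGg=4 EETtwwgg=4 EEttWWGg=2 EEttWWgg=2 EEttWwGg=4 EEttWwgg=4 EEttwwGg=2 EEttwwgg=2 EeTTWWGg=4 EeTTWWgg=4 EeTTWwGg=8 EeTTWwgg=8 EeTTwwGg=4 EeTTwwgg=4 EeTtWWGg=8 EeTtWWgg=8 EeTtWwGg=16 EeTtWwgg=16 EeTtwwGg=8 EeTtwwgg=8 EettWWGg=4 EettWWgg=4 EettWwGg=8 EettWwgg=8 EettwwGg=4 Eettwwgg=4 eeTTWWGg=2 eeTTWWgg=2 eeTTWwGg=4 eeTTWwgg=4 eeTTwwGg=2 eeTTwwgg=2 eeTtWWGg=4 eeTtWWgg=4 eeTtWwGg=8 eeTtWwgg=8 eeTtwwGg=4 eeTtwwgg=4 eettWWGg=2 eettWWgg=2 eettWwGg=4 eettWwgg=4 eettwwGg=2 eettwwgg=2
ee T_ ww G_ hits 6/256; gcd=2; 6÷2/256÷2 = 3/128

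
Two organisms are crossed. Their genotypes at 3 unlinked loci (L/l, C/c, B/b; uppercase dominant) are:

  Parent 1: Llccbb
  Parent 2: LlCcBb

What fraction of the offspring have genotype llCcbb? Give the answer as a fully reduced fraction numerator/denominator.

P(llCcbb) = 1/16

Llccbb gametes: Lcb×4, lcb×4
LlCcBb gametes: LCB×1, LCb×1, LcB×1, Lcb×1, lCB×1, lCb×1, lcB×1, lcb×1
Llccbb×LlCcBb grid (8·8=64): LLCcBb=4 LLCcbb=4 LLccBb=4 LLccbb=4 LlCcBb=8 LlCcbb=8 LlccBb=8 Llccbb=8 llCcBb=4 llCcbb=4 llccBb=4 llccbb=4
llCcbb hits 4/64; gcd=4; 4÷4/64÷4 = 1/16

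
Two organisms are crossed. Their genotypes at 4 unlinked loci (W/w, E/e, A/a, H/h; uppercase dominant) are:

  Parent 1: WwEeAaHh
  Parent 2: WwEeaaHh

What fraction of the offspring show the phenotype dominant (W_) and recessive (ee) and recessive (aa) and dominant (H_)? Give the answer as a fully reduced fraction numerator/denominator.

P(W_ ee aa H_) = 9/128

WwEeAaHh gametes: WEAH×1, WEAh×1, WEaH×1, WEah×1, WeAH×1, WeAh×1, WeaH×1, Weah×1, wEAH×1, wEAh×1, wEaH×1, wEah×1, weAH×1, weAh×1, weaH×1, weah×1
WwEeaaHh gametes: WEaH×2, WEah×2, WeaH×2, Weah×2, wEaH×2, wEah×2, weaH×2, weah×2
WwEeAaHh×WwEeaaHh grid (16·16=256): WWEEAaHH=2 WWEEAaHh=4 WWEEAahh=2 WWEEaaHH=2 WWEEaaHh=4 WWEEaahh=2 WWEeAaHH=4 WWEeAaHh=8 WWEeAahh=4 WWEeaaHH=4 WWEeaaHh=8 WWEeaahh=4 WWeeAaHH=2 WWeeAaHh=4 WWeeAahh=2 WWeeaaHH=2 WWeeaaHh=4 WWeeaahh=2 WwEEAaHH=4 WwEEAaHh=8 WwEEAahh=4 WwEEaaHH=4 WwEEaaHh=8 WwEEaahh=4 WwEeAaHH=8 WwEeAaHh=16 WwEeAahh=8 WwEeaaHH=8 WwEeaaHh=16 WwEeaahh=8 WweeAaHH=4 WweeAaHh=8 WweeAahh=4 WweeaaHH=4 WweeaaHh=8 Wweeaahh=4 wwEEAaHH=2 wwEEAaHh=4 wwEEAahh=2 wwEEaaHH=2 wwEEaaHh=4 wwEEaahh=2 wwEeAaHH=4 wwEeAaHh=8 wwEeAahh=4 wwEeaaHH=4 wwEeaaHh=8 wwEeaahh=4 wweeAaHH=2 wweeAaHh=4 wweeAahh=2 wweeaaHH=2 wweeaaHh=4 wweeaahh=2
W_ ee aa H_ hits 18/256; gcd=2; 18÷2/256÷2 = 9/128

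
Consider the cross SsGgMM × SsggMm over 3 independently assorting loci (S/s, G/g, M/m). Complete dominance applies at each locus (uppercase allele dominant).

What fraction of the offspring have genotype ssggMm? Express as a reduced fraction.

P(ssggMm) = 1/16

SsGgMM gametes: SGM×2, SgM×2, sGM×2, sgM×2
SsggMm gametes: SgM×2, Sgm×2, sgM×2, sgm×2
SsGgMM×SsggMm grid (8·8=64): SSGgMM=4 SSGgMm=4 SSggMM=4 SSggMm=4 SsGgMM=8 SsGgMm=8 SsggMM=8 SsggMm=8 ssGgMM=4 ssGgMm=4 ssggMM=4 ssggMm=4
ssggMm hits 4/64; gcd=4; 4÷4/64÷4 = 1/16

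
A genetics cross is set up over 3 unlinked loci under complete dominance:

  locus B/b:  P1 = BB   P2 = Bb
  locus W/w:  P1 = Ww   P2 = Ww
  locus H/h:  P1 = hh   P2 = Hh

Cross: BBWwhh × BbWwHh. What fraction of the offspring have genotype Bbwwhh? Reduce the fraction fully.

P(Bbwwhh) = 1/16

BBWwhh gametes: BWh×4, Bwh×4
BbWwHh gametes: BWH×1, BWh×1, BwH×1, Bwh×1, bWH×1, bWh×1, bwH×1, bwh×1
BBWwhh×BbWwHh grid (8·8=64): BBWWHh=4 BBWWhh=4 BBWwHh=8 BBWwhh=8 BBwwHh=4 BBwwhh=4 BbWWHh=4 BbWWhh=4 BbWwHh=8 BbWwhh=8 BbwwHh=4 Bbwwhh=4
Bbwwhh hits 4/64; gcd=4; 4÷4/64÷4 = 1/16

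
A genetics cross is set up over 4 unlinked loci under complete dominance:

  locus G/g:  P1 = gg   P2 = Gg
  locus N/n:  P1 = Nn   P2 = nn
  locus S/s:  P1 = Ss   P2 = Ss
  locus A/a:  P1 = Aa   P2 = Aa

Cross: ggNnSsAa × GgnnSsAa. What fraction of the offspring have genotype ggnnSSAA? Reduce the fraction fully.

ggNnSsAa gametes: gNSA×2, gNSa×2, gNsA×2, gNsa×2, gnSA×2, gnSa×2, gnsA×2, gnsa×2
GgnnSsAa gametes: GnSA×2, GnSa×2, GnsA×2, Gnsa×2, gnSA×2, gnSa×2, gnsA×2, gnsa×2
ggNnSsAa×GgnnSsAa grid (16·16=256): GgNnSSAA=4 GgNnSSAa=8 GgNnSSaa=4 GgNnSsAA=8 GgNnSsAa=16 GgNnSsaa=8 GgNnssAA=4 GgNnssAa=8 GgNnssaa=4 GgnnSSAA=4 GgnnSSAa=8 GgnnSSaa=4 GgnnSsAA=8 GgnnSsAa=16 GgnnSsaa=8 GgnnssAA=4 GgnnssAa=8 Ggnnssaa=4 ggNnSSAA=4 ggNnSSAa=8 ggNnSSaa=4 ggNnSsAA=8 ggNnSsAa=16 ggNnSsaa=8 ggNnssAA=4 ggNnssAa=8 ggNnssaa=4 ggnnSSAA=4 ggnnSSAa=8 ggnnSSaa=4 ggnnSsAA=8 ggnnSsAa=16 ggnnSsaa=8 ggnnssAA=4 ggnnssAa=8 ggnnssaa=4
ggnnSSAA hits 4/256; gcd=4; 4÷4/256÷4 = 1/64

P(ggnnSSAA) = 1/64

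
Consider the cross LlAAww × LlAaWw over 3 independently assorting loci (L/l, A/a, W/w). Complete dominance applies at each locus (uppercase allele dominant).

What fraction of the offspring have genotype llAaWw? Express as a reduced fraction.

LlAAww gametes: LAw×4, lAw×4
LlAaWw gametes: LAW×1, LAw×1, LaW×1, Law×1, lAW×1, lAw×1, laW×1, law×1
LlAAww×LlAaWw grid (8·8=64): LLAAWw=4 LLAAww=4 LLAaWw=4 LLAaww=4 LlAAWw=8 LlAAww=8 LlAaWw=8 LlAaww=8 llAAWw=4 llAAww=4 llAaWw=4 llAaww=4
llAaWw hits 4/64; gcd=4; 4÷4/64÷4 = 1/16

P(llAaWw) = 1/16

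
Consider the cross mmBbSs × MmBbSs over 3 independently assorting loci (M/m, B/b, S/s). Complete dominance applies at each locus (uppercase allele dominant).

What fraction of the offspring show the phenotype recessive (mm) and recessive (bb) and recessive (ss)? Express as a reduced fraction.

P(mm bb ss) = 1/32

mmBbSs gametes: mBS×2, mBs×2, mbS×2, mbs×2
MmBbSs gametes: MBS×1, MBs×1, MbS×1, Mbs×1, mBS×1, mBs×1, mbS×1, mbs×1
mmBbSs×MmBbSs grid (8·8=64): MmBBSS=2 MmBBSs=4 MmBBss=2 MmBbSS=4 MmBbSs=8 MmBbss=4 MmbbSS=2 MmbbSs=4 Mmbbss=2 mmBBSS=2 mmBBSs=4 mmBBss=2 mmBbSS=4 mmBbSs=8 mmBbss=4 mmbbSS=2 mmbbSs=4 mmbbss=2
mm bb ss hits 2/64; gcd=2; 2÷2/64÷2 = 1/32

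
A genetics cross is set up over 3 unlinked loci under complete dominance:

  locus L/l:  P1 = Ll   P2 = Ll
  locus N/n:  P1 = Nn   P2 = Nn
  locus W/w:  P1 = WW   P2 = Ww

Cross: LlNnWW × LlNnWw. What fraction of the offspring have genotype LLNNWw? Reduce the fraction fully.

LlNnWW gametes: LNW×2, LnW×2, lNW×2, lnW×2
LlNnWw gametes: LNW×1, LNw×1, LnW×1, Lnw×1, lNW×1, lNw×1, lnW×1, lnw×1
LlNnWW×LlNnWw grid (8·8=64): LLNNWW=2 LLNNWw=2 LLNnWW=4 LLNnWw=4 LLnnWW=2 LLnnWw=2 LlNNWW=4 LlNNWw=4 LlNnWW=8 LlNnWw=8 LlnnWW=4 LlnnWw=4 llNNWW=2 llNNWw=2 llNnWW=4 llNnWw=4 llnnWW=2 llnnWw=2
LLNNWw hits 2/64; gcd=2; 2÷2/64÷2 = 1/32

P(LLNNWw) = 1/32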